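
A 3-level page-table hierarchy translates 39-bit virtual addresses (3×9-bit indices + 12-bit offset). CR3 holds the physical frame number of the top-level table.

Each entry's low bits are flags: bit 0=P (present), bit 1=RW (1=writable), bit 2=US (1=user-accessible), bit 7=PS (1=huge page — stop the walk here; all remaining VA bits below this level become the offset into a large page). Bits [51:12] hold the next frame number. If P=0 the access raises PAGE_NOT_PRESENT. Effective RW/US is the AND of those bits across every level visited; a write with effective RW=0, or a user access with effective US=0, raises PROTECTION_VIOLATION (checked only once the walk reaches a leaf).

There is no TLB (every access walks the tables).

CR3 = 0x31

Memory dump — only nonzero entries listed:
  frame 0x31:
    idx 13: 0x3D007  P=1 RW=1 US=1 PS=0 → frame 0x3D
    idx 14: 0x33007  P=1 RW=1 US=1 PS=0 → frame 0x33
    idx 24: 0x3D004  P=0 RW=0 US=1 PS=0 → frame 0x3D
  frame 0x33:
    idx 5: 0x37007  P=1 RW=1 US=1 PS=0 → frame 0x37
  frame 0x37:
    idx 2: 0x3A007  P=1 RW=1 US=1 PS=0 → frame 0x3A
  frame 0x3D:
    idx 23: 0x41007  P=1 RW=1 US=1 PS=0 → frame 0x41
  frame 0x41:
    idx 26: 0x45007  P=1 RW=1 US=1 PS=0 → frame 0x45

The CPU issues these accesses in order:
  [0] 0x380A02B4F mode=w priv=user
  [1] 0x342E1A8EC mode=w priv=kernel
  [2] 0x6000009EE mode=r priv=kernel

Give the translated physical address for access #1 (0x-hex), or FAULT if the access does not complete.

Walk each access:
#0 VA=0x380A02B4F (w,user):
  L0: frame=0x31 idx=14 entry=0x33007 [P=1 RW=1 US=1 PS=0]
  L1: frame=0x33 idx=5 entry=0x37007 [P=1 RW=1 US=1 PS=0]
  L2: frame=0x37 idx=2 entry=0x3A007 [P=1 RW=1 US=1 PS=0]
  → PA=0x3AB4F  (3 entries read)
#1 VA=0x342E1A8EC (w,kernel):
  L0: frame=0x31 idx=13 entry=0x3D007 [P=1 RW=1 US=1 PS=0]
  L1: frame=0x3D idx=23 entry=0x41007 [P=1 RW=1 US=1 PS=0]
  L2: frame=0x41 idx=26 entry=0x45007 [P=1 RW=1 US=1 PS=0]
  → PA=0x458EC  (3 entries read)
#2 VA=0x6000009EE (r,kernel):
  L0: frame=0x31 idx=24 entry=0x3D004 [P=0 RW=0 US=1 PS=0]
  → PAGE_NOT_PRESENT  (1 entries read)

Access #1 PA: 0x458EC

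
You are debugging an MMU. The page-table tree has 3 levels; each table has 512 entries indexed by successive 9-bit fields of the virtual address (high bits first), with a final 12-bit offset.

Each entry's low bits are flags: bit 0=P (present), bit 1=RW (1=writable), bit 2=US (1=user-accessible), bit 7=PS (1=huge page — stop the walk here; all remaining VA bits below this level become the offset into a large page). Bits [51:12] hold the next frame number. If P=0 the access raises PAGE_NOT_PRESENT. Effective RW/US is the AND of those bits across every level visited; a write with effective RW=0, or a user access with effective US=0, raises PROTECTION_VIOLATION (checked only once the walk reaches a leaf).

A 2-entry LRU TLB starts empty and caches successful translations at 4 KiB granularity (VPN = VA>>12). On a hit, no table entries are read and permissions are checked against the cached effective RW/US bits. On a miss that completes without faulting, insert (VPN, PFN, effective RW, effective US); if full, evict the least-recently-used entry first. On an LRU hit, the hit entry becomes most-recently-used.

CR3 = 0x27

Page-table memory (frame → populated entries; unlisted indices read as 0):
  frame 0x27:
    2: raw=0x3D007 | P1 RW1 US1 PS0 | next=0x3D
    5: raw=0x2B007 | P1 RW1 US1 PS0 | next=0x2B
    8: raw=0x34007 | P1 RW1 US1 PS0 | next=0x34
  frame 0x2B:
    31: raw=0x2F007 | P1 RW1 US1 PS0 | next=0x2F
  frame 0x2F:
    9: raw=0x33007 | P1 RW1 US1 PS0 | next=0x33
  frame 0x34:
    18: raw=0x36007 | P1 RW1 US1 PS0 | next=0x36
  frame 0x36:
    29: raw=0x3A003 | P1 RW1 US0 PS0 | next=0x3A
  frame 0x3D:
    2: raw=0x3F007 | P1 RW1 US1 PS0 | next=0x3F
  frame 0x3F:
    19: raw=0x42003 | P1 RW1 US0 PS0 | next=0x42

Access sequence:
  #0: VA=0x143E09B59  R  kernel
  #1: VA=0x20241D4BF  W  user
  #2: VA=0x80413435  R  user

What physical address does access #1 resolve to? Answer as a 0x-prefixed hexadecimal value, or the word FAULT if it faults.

Per-access translation:
#0 VA=0x143E09B59 (r,kernel):
  L0: frame=0x27 idx=5 entry=0x2B007 [P=1 RW=1 US=1 PS=0]
  L1: frame=0x2B idx=31 entry=0x2F007 [P=1 RW=1 US=1 PS=0]
  L2: frame=0x2F idx=9 entry=0x33007 [P=1 RW=1 US=1 PS=0]
  → PA=0x33B59  (3 entries read)
#1 VA=0x20241D4BF (w,user):
  L0: frame=0x27 idx=8 entry=0x34007 [P=1 RW=1 US=1 PS=0]
  L1: frame=0x34 idx=18 entry=0x36007 [P=1 RW=1 US=1 PS=0]
  L2: frame=0x36 idx=29 entry=0x3A003 [P=1 RW=1 US=0 PS=0]
  ⇒ fault: PROTECTION_VIOLATION  — 3 lookups
#2 VA=0x80413435 (r,user):
  L0: frame=0x27 idx=2 entry=0x3D007 [P=1 RW=1 US=1 PS=0]
  L1: frame=0x3D idx=2 entry=0x3F007 [P=1 RW=1 US=1 PS=0]
  L2: frame=0x3F idx=19 entry=0x42003 [P=1 RW=1 US=0 PS=0]
  ⇒ fault: PROTECTION_VIOLATION  — 3 lookups

Access #1 PA: FAULT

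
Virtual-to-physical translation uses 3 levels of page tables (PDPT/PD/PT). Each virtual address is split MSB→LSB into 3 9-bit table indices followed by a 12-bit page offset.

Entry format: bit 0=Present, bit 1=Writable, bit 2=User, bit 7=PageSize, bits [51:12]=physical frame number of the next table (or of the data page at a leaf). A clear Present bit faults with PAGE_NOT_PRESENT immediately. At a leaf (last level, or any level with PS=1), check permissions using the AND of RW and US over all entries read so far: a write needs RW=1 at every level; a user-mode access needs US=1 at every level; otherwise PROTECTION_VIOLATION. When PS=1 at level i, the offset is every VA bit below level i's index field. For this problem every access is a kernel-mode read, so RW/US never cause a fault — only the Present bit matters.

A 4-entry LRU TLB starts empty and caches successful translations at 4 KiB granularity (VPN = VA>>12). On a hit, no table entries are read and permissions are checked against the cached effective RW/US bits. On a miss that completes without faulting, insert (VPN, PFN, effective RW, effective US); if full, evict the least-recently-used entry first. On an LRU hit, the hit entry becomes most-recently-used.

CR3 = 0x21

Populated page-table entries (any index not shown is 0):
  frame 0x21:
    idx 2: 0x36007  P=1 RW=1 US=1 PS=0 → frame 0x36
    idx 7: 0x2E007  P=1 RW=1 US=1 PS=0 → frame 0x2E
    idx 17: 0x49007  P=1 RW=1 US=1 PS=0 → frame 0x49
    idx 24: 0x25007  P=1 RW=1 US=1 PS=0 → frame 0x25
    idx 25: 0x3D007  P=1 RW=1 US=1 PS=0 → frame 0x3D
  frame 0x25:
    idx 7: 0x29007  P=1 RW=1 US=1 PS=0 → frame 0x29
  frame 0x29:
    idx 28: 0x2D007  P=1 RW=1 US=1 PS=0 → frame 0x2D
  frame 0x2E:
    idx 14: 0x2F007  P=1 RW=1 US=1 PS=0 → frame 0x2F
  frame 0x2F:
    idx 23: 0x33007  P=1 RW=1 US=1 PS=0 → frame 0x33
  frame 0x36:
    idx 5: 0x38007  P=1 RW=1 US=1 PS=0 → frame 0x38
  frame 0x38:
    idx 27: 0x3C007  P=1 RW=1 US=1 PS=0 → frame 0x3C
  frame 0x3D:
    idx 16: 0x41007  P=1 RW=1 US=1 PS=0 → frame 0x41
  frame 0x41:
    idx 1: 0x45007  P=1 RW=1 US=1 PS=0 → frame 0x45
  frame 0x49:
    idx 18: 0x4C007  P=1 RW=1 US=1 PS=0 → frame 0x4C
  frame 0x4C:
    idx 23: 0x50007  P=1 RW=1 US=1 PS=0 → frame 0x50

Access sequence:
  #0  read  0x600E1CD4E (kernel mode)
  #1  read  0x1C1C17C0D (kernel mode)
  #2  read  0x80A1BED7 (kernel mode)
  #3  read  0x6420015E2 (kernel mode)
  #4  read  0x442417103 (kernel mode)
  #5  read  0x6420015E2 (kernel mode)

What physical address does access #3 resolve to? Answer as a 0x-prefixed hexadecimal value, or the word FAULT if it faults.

Walk each access:
#0 VA=0x600E1CD4E (r,kernel):
  L0 @0x21[24] → 0x25007  P=1,RW=1,US=1,PS=0
  L1 @0x25[7] → 0x29007  P=1,RW=1,US=1,PS=0
  L2 @0x29[28] → 0x2D007  P=1,RW=1,US=1,PS=0
  ✓ 0x2DD4E  — 3 lookups
#1 VA=0x1C1C17C0D (r,kernel):
  L0 @0x21[7] → 0x2E007  P=1,RW=1,US=1,PS=0
  L1 @0x2E[14] → 0x2F007  P=1,RW=1,US=1,PS=0
  L2 @0x2F[23] → 0x33007  P=1,RW=1,US=1,PS=0
  ✓ 0x33C0D  — 3 lookups
#2 VA=0x80A1BED7 (r,kernel):
  L0 @0x21[2] → 0x36007  P=1,RW=1,US=1,PS=0
  L1 @0x36[5] → 0x38007  P=1,RW=1,US=1,PS=0
  L2 @0x38[27] → 0x3C007  P=1,RW=1,US=1,PS=0
  ✓ 0x3CED7  — 3 lookups
#3 VA=0x6420015E2 (r,kernel):
  L0 @0x21[25] → 0x3D007  P=1,RW=1,US=1,PS=0
  L1 @0x3D[16] → 0x41007  P=1,RW=1,US=1,PS=0
  L2 @0x41[1] → 0x45007  P=1,RW=1,US=1,PS=0
  ✓ 0x455E2  — 3 lookups
#4 VA=0x442417103 (r,kernel):
  L0 @0x21[17] → 0x49007  P=1,RW=1,US=1,PS=0
  L1 @0x49[18] → 0x4C007  P=1,RW=1,US=1,PS=0
  L2 @0x4C[23] → 0x50007  P=1,RW=1,US=1,PS=0
  ✓ 0x50103  — 3 lookups
#5 VA=0x6420015E2 (r,kernel):
  TLB hit vpn=0x642001 → PA=0x455E2

Access #3 PA: 0x455E2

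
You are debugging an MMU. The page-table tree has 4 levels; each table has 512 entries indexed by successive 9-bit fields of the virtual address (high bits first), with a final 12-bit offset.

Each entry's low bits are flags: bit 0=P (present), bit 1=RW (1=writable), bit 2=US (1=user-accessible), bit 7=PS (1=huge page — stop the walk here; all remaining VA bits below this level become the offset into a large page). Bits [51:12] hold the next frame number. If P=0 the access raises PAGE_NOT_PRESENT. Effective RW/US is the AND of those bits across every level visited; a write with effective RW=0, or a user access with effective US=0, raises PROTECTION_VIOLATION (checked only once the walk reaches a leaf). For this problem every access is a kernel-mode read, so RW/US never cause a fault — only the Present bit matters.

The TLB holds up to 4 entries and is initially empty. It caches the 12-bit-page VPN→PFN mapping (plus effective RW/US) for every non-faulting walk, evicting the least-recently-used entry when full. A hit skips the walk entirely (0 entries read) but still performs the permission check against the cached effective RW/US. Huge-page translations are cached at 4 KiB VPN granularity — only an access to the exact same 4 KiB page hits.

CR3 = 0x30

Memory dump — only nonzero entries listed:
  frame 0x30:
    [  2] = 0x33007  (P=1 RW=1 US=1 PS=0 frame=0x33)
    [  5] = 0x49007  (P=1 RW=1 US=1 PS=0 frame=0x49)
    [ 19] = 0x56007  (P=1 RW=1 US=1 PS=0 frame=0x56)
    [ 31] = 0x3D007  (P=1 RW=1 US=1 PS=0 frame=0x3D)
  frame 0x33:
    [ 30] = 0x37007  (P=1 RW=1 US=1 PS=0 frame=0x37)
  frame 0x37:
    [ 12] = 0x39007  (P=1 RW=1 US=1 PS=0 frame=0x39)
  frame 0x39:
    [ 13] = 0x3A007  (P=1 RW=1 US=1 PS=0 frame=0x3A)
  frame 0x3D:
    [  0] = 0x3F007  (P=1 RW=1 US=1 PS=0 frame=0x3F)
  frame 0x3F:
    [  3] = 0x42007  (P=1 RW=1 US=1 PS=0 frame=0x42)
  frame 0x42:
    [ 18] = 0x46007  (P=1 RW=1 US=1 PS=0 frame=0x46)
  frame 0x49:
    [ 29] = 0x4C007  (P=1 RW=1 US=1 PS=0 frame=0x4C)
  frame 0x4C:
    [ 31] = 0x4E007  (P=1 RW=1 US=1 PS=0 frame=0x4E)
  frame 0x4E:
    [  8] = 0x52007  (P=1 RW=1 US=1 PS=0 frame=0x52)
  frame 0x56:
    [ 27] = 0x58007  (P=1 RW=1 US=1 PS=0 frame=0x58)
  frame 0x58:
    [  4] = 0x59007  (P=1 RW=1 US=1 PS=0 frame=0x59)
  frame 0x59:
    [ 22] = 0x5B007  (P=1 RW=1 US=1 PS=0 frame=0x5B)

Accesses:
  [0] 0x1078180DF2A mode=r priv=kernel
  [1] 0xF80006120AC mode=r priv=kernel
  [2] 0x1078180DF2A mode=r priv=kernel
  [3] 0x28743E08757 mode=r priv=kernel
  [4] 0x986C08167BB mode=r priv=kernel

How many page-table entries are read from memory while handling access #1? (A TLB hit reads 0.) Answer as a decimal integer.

Walk each access:
#0 VA=0x1078180DF2A (r,kernel):
  L0: frame=0x30 idx=2 entry=0x33007 [P=1 RW=1 US=1 PS=0]
  L1: frame=0x33 idx=30 entry=0x37007 [P=1 RW=1 US=1 PS=0]
  L2: frame=0x37 idx=12 entry=0x39007 [P=1 RW=1 US=1 PS=0]
  L3: frame=0x39 idx=13 entry=0x3A007 [P=1 RW=1 US=1 PS=0]
  ⇒ phys 0x3AF2A  [4 reads]
#1 VA=0xF80006120AC (r,kernel):
  L0: frame=0x30 idx=31 entry=0x3D007 [P=1 RW=1 US=1 PS=0]
  L1: frame=0x3D idx=0 entry=0x3F007 [P=1 RW=1 US=1 PS=0]
  L2: frame=0x3F idx=3 entry=0x42007 [P=1 RW=1 US=1 PS=0]
  L3: frame=0x42 idx=18 entry=0x46007 [P=1 RW=1 US=1 PS=0]
  ⇒ phys 0x460AC  [4 reads]
#2 VA=0x1078180DF2A (r,kernel):
  TLB hit vpn=0x1078180D → PA=0x3AF2A
#3 VA=0x28743E08757 (r,kernel):
  L0: frame=0x30 idx=5 entry=0x49007 [P=1 RW=1 US=1 PS=0]
  L1: frame=0x49 idx=29 entry=0x4C007 [P=1 RW=1 US=1 PS=0]
  L2: frame=0x4C idx=31 entry=0x4E007 [P=1 RW=1 US=1 PS=0]
  L3: frame=0x4E idx=8 entry=0x52007 [P=1 RW=1 US=1 PS=0]
  ⇒ phys 0x52757  [4 reads]
#4 VA=0x986C08167BB (r,kernel):
  L0: frame=0x30 idx=19 entry=0x56007 [P=1 RW=1 US=1 PS=0]
  L1: frame=0x56 idx=27 entry=0x58007 [P=1 RW=1 US=1 PS=0]
  L2: frame=0x58 idx=4 entry=0x59007 [P=1 RW=1 US=1 PS=0]
  L3: frame=0x59 idx=22 entry=0x5B007 [P=1 RW=1 US=1 PS=0]
  ⇒ phys 0x5B7BB  [4 reads]

Entries read for #1: 4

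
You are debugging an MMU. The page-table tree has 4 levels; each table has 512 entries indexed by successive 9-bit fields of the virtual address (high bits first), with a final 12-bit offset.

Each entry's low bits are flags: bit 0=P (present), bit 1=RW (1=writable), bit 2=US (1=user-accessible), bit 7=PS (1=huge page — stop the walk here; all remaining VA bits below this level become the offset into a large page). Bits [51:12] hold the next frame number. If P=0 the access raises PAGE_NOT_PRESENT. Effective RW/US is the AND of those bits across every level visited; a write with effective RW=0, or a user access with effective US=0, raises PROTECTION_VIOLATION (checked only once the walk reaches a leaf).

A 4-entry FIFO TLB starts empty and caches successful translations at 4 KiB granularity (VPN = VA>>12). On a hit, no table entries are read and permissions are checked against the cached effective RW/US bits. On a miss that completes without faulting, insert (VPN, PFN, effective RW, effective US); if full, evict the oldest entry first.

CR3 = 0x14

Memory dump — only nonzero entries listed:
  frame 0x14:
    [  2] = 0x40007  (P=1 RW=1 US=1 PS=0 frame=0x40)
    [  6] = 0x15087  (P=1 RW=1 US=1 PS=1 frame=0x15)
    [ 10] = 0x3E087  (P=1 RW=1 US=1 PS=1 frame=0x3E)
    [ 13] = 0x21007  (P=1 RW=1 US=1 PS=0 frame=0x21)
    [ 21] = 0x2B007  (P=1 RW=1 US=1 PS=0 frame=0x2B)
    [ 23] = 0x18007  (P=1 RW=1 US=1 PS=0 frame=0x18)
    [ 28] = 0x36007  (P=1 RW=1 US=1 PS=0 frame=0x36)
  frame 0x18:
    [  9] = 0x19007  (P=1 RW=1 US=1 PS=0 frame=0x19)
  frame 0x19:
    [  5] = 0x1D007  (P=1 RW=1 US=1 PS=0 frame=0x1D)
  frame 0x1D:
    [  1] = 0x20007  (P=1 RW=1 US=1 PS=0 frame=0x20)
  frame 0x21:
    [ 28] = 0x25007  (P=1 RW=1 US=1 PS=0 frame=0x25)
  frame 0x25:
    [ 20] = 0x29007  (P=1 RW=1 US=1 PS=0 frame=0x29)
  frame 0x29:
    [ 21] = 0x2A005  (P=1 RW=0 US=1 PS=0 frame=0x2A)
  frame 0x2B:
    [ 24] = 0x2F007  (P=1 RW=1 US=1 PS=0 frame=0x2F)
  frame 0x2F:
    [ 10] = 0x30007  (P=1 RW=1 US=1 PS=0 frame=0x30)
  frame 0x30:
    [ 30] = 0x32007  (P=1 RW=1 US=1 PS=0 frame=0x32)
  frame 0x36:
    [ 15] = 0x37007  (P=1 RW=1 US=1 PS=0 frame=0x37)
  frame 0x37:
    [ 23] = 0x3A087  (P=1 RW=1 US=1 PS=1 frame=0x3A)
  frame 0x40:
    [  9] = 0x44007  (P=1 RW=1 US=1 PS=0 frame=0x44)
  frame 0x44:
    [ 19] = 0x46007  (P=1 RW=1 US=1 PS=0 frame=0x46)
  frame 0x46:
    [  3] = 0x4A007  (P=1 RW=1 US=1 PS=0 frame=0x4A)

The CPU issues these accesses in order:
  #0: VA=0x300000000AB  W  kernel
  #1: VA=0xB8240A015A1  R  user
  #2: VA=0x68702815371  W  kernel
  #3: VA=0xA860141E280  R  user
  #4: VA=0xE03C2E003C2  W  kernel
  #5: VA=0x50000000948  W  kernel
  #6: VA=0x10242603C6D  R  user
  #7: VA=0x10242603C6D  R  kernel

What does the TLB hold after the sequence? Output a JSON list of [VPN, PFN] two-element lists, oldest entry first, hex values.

Walk each access:
#0 VA=0x300000000AB (w,kernel):
  L0: frame=0x14 idx=6 entry=0x15087 [P=1 RW=1 US=1 PS=1]
  → PA=0x150AB (huge @L0)  (1 entries read)
#1 VA=0xB8240A015A1 (r,user):
  L0: frame=0x14 idx=23 entry=0x18007 [P=1 RW=1 US=1 PS=0]
  L1: frame=0x18 idx=9 entry=0x19007 [P=1 RW=1 US=1 PS=0]
  L2: frame=0x19 idx=5 entry=0x1D007 [P=1 RW=1 US=1 PS=0]
  L3: frame=0x1D idx=1 entry=0x20007 [P=1 RW=1 US=1 PS=0]
  → PA=0x205A1  (4 entries read)
#2 VA=0x68702815371 (w,kernel):
  L0: frame=0x14 idx=13 entry=0x21007 [P=1 RW=1 US=1 PS=0]
  L1: frame=0x21 idx=28 entry=0x25007 [P=1 RW=1 US=1 PS=0]
  L2: frame=0x25 idx=20 entry=0x29007 [P=1 RW=1 US=1 PS=0]
  L3: frame=0x29 idx=21 entry=0x2A005 [P=1 RW=0 US=1 PS=0]
  ⇒ fault: PROTECTION_VIOLATION  — 4 lookups
#3 VA=0xA860141E280 (r,user):
  L0: frame=0x14 idx=21 entry=0x2B007 [P=1 RW=1 US=1 PS=0]
  L1: frame=0x2B idx=24 entry=0x2F007 [P=1 RW=1 US=1 PS=0]
  L2: frame=0x2F idx=10 entry=0x30007 [P=1 RW=1 US=1 PS=0]
  L3: frame=0x30 idx=30 entry=0x32007 [P=1 RW=1 US=1 PS=0]
  → PA=0x32280  (4 entries read)
#4 VA=0xE03C2E003C2 (w,kernel):
  L0: frame=0x14 idx=28 entry=0x36007 [P=1 RW=1 US=1 PS=0]
  L1: frame=0x36 idx=15 entry=0x37007 [P=1 RW=1 US=1 PS=0]
  L2: frame=0x37 idx=23 entry=0x3A087 [P=1 RW=1 US=1 PS=1]
  → PA=0x3A3C2 (huge @L2)  (3 entries read)
#5 VA=0x50000000948 (w,kernel):
  L0: frame=0x14 idx=10 entry=0x3E087 [P=1 RW=1 US=1 PS=1]
  → PA=0x3E948 (huge @L0)  (1 entries read)
#6 VA=0x10242603C6D (r,user):
  L0: frame=0x14 idx=2 entry=0x40007 [P=1 RW=1 US=1 PS=0]
  L1: frame=0x40 idx=9 entry=0x44007 [P=1 RW=1 US=1 PS=0]
  L2: frame=0x44 idx=19 entry=0x46007 [P=1 RW=1 US=1 PS=0]
  L3: frame=0x46 idx=3 entry=0x4A007 [P=1 RW=1 US=1 PS=0]
  → PA=0x4AC6D  (4 entries read)
#7 VA=0x10242603C6D (r,kernel):
  TLB hit vpn=0x10242603 → PA=0x4AC6D

TLB: [["0xA860141E", "0x32"], ["0xE03C2E00", "0x3A"], ["0x50000000", "0x3E"], ["0x10242603", "0x4A"]]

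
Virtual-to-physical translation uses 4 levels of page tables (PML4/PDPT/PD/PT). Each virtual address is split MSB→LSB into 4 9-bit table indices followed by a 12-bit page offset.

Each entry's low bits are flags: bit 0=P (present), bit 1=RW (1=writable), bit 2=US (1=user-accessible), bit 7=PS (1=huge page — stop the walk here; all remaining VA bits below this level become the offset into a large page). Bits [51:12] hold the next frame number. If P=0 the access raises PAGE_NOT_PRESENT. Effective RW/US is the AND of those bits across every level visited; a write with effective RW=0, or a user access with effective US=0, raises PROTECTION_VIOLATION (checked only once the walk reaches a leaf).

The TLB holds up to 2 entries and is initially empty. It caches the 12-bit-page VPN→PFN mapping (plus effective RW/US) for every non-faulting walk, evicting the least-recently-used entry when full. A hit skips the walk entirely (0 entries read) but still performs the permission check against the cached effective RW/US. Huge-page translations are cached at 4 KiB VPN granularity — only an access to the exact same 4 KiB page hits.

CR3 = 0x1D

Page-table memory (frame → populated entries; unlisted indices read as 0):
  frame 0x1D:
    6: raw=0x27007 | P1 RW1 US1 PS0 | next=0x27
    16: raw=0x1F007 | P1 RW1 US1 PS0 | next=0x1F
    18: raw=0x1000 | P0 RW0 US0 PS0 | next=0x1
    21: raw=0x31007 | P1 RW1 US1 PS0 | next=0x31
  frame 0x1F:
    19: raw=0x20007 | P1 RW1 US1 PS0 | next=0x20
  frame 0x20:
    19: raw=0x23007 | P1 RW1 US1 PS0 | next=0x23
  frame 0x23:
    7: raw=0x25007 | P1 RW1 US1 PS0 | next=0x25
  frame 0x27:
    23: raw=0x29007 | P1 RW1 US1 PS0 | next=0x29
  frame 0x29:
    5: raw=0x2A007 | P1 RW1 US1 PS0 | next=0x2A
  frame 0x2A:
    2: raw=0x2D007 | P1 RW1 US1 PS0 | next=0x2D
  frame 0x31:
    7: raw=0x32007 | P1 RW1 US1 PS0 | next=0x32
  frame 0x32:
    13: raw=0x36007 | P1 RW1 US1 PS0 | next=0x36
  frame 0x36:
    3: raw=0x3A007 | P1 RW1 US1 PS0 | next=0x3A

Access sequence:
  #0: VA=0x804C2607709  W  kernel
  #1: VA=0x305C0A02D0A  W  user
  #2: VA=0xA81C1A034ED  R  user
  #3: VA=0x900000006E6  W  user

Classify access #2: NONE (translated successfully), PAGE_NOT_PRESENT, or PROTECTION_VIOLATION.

Per-access translation:
#0 VA=0x804C2607709 (w,kernel):
  [0] read 0x1D idx=16: raw=0x1F007 flags P=1 W=1 U=1 S=0
  [1] read 0x1F idx=19: raw=0x20007 flags P=1 W=1 U=1 S=0
  [2] read 0x20 idx=19: raw=0x23007 flags P=1 W=1 U=1 S=0
  [3] read 0x23 idx=7: raw=0x25007 flags P=1 W=1 U=1 S=0
  → PA=0x25709  (4 entries read)
#1 VA=0x305C0A02D0A (w,user):
  [0] read 0x1D idx=6: raw=0x27007 flags P=1 W=1 U=1 S=0
  [1] read 0x27 idx=23: raw=0x29007 flags P=1 W=1 U=1 S=0
  [2] read 0x29 idx=5: raw=0x2A007 flags P=1 W=1 U=1 S=0
  [3] read 0x2A idx=2: raw=0x2D007 flags P=1 W=1 U=1 S=0
  → PA=0x2DD0A  (4 entries read)
#2 VA=0xA81C1A034ED (r,user):
  [0] read 0x1D idx=21: raw=0x31007 flags P=1 W=1 U=1 S=0
  [1] read 0x31 idx=7: raw=0x32007 flags P=1 W=1 U=1 S=0
  [2] read 0x32 idx=13: raw=0x36007 flags P=1 W=1 U=1 S=0
  [3] read 0x36 idx=3: raw=0x3A007 flags P=1 W=1 U=1 S=0
  → PA=0x3A4ED  (4 entries read)
#3 VA=0x900000006E6 (w,user):
  [0] read 0x1D idx=18: raw=0x1000 flags P=0 W=0 U=0 S=0
  ✗ PAGE_NOT_PRESENT  [1 reads]

Access #2 fault: NONE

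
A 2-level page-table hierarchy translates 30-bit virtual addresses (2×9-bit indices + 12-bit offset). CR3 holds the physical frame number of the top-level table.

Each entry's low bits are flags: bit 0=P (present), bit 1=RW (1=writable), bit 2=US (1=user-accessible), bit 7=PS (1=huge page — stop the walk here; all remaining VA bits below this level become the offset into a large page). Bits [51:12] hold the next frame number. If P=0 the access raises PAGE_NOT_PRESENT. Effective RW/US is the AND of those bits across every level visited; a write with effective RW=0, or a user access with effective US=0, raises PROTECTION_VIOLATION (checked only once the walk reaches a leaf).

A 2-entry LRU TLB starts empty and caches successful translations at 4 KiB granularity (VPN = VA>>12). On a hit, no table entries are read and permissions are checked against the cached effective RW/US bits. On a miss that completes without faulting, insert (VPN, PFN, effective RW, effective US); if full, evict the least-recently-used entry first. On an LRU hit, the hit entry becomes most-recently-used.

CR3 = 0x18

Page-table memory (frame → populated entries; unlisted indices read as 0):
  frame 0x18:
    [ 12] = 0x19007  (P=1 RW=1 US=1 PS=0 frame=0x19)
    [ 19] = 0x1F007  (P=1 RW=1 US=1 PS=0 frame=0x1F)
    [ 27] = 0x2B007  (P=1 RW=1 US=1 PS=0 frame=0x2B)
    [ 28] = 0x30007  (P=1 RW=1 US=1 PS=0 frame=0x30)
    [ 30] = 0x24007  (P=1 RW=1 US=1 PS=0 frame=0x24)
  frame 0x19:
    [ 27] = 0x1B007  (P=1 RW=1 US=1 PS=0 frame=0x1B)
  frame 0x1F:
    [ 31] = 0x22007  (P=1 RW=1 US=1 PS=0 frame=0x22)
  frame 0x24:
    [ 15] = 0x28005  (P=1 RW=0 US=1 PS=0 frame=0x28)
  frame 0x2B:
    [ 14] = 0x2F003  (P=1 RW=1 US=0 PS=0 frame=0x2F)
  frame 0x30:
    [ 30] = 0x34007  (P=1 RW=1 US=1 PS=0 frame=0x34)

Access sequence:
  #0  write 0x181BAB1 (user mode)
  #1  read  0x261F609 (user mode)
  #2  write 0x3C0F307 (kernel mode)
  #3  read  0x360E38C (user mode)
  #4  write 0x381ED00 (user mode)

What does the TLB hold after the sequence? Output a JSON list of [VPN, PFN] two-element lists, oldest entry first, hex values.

Per-access translation:
#0 VA=0x181BAB1 (w,user):
  L0: frame=0x18 idx=12 entry=0x19007 [P=1 RW=1 US=1 PS=0]
  L1: frame=0x19 idx=27 entry=0x1B007 [P=1 RW=1 US=1 PS=0]
  ⇒ phys 0x1BAB1  [2 reads]
#1 VA=0x261F609 (r,user):
  L0: frame=0x18 idx=19 entry=0x1F007 [P=1 RW=1 US=1 PS=0]
  L1: frame=0x1F idx=31 entry=0x22007 [P=1 RW=1 US=1 PS=0]
  ⇒ phys 0x22609  [2 reads]
#2 VA=0x3C0F307 (w,kernel):
  L0: frame=0x18 idx=30 entry=0x24007 [P=1 RW=1 US=1 PS=0]
  L1: frame=0x24 idx=15 entry=0x28005 [P=1 RW=0 US=1 PS=0]
  ⇒ fault: PROTECTION_VIOLATION  — 2 lookups
#3 VA=0x360E38C (r,user):
  L0: frame=0x18 idx=27 entry=0x2B007 [P=1 RW=1 US=1 PS=0]
  L1: frame=0x2B idx=14 entry=0x2F003 [P=1 RW=1 US=0 PS=0]
  ⇒ fault: PROTECTION_VIOLATION  — 2 lookups
#4 VA=0x381ED00 (w,user):
  L0: frame=0x18 idx=28 entry=0x30007 [P=1 RW=1 US=1 PS=0]
  L1: frame=0x30 idx=30 entry=0x34007 [P=1 RW=1 US=1 PS=0]
  ⇒ phys 0x34D00  [2 reads]

TLB: [["0x261F", "0x22"], ["0x381E", "0x34"]]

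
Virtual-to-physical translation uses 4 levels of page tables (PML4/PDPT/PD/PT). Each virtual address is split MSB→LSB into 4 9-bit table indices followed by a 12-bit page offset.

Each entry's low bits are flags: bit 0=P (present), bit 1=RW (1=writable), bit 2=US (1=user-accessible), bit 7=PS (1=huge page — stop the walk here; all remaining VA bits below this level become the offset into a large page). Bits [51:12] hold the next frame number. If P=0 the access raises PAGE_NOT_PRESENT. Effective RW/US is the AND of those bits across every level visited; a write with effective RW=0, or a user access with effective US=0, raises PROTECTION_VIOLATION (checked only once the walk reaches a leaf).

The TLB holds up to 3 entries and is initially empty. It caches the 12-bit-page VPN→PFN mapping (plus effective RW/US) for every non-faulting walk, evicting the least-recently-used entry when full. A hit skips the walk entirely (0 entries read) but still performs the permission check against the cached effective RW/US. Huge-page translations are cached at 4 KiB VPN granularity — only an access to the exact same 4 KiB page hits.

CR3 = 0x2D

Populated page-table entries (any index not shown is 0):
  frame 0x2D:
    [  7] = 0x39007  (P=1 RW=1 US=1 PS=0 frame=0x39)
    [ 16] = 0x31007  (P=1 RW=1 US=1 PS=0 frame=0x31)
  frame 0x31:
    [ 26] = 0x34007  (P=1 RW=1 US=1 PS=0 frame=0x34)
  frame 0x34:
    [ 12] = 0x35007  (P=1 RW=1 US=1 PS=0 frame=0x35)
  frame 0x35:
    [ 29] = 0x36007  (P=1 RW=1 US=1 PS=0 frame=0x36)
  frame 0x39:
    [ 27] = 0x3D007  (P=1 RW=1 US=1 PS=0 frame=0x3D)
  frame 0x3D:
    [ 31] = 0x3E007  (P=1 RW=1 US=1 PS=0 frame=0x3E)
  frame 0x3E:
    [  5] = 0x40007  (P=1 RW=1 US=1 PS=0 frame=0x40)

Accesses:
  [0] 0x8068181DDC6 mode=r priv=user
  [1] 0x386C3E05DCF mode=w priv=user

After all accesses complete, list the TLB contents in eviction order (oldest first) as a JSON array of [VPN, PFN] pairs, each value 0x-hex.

Trace:
#0 VA=0x8068181DDC6 (r,user):
  L0: frame=0x2D idx=16 entry=0x31007 [P=1 RW=1 US=1 PS=0]
  L1: frame=0x31 idx=26 entry=0x34007 [P=1 RW=1 US=1 PS=0]
  L2: frame=0x34 idx=12 entry=0x35007 [P=1 RW=1 US=1 PS=0]
  L3: frame=0x35 idx=29 entry=0x36007 [P=1 RW=1 US=1 PS=0]
  → PA=0x36DC6  (4 entries read)
#1 VA=0x386C3E05DCF (w,user):
  L0: frame=0x2D idx=7 entry=0x39007 [P=1 RW=1 US=1 PS=0]
  L1: frame=0x39 idx=27 entry=0x3D007 [P=1 RW=1 US=1 PS=0]
  L2: frame=0x3D idx=31 entry=0x3E007 [P=1 RW=1 US=1 PS=0]
  L3: frame=0x3E idx=5 entry=0x40007 [P=1 RW=1 US=1 PS=0]
  → PA=0x40DCF  (4 entries read)

TLB: [["0x8068181D", "0x36"], ["0x386C3E05", "0x40"]]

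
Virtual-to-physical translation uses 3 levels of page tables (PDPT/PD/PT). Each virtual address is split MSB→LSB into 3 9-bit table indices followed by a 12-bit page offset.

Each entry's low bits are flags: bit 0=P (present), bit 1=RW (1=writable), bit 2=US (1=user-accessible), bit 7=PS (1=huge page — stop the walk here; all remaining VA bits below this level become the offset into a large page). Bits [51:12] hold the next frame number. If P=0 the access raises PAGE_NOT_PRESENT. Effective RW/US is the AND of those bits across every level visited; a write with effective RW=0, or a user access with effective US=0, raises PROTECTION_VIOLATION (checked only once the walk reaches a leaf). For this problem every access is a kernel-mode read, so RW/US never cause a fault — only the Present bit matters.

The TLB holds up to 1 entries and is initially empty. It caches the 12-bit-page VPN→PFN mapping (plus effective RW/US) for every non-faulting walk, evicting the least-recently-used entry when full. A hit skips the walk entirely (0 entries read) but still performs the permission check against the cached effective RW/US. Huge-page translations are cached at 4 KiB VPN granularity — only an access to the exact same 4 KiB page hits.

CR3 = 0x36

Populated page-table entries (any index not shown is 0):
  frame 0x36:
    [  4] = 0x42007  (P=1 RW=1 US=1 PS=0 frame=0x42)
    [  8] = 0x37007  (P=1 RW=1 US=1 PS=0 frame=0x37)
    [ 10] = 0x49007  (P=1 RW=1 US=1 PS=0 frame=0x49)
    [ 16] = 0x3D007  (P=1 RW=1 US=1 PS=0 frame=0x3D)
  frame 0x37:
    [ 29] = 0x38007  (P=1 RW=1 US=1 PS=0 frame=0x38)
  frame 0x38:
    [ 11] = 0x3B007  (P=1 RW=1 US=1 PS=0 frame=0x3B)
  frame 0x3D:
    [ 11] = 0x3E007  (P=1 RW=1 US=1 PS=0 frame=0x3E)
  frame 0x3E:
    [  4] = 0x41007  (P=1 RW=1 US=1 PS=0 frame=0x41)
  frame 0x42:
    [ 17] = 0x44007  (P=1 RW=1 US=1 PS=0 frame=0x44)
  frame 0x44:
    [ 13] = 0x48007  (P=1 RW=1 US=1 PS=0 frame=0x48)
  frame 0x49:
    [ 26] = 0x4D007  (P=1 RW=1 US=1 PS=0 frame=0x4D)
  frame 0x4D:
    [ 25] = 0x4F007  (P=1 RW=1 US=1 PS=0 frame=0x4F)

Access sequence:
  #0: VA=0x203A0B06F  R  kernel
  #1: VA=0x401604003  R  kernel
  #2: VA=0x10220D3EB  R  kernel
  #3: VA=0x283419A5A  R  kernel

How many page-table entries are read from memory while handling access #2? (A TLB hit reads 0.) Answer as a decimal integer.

Per-access translation:
#0 VA=0x203A0B06F (r,kernel):
  L0: frame=0x36 idx=8 entry=0x37007 [P=1 RW=1 US=1 PS=0]
  L1: frame=0x37 idx=29 entry=0x38007 [P=1 RW=1 US=1 PS=0]
  L2: frame=0x38 idx=11 entry=0x3B007 [P=1 RW=1 US=1 PS=0]
  ✓ 0x3B06F  — 3 lookups
#1 VA=0x401604003 (r,kernel):
  L0: frame=0x36 idx=16 entry=0x3D007 [P=1 RW=1 US=1 PS=0]
  L1: frame=0x3D idx=11 entry=0x3E007 [P=1 RW=1 US=1 PS=0]
  L2: frame=0x3E idx=4 entry=0x41007 [P=1 RW=1 US=1 PS=0]
  ✓ 0x41003  — 3 lookups
#2 VA=0x10220D3EB (r,kernel):
  L0: frame=0x36 idx=4 entry=0x42007 [P=1 RW=1 US=1 PS=0]
  L1: frame=0x42 idx=17 entry=0x44007 [P=1 RW=1 US=1 PS=0]
  L2: frame=0x44 idx=13 entry=0x48007 [P=1 RW=1 US=1 PS=0]
  ✓ 0x483EB  — 3 lookups
#3 VA=0x283419A5A (r,kernel):
  L0: frame=0x36 idx=10 entry=0x49007 [P=1 RW=1 US=1 PS=0]
  L1: frame=0x49 idx=26 entry=0x4D007 [P=1 RW=1 US=1 PS=0]
  L2: frame=0x4D idx=25 entry=0x4F007 [P=1 RW=1 US=1 PS=0]
  ✓ 0x4FA5A  — 3 lookups

Entries read for #2: 3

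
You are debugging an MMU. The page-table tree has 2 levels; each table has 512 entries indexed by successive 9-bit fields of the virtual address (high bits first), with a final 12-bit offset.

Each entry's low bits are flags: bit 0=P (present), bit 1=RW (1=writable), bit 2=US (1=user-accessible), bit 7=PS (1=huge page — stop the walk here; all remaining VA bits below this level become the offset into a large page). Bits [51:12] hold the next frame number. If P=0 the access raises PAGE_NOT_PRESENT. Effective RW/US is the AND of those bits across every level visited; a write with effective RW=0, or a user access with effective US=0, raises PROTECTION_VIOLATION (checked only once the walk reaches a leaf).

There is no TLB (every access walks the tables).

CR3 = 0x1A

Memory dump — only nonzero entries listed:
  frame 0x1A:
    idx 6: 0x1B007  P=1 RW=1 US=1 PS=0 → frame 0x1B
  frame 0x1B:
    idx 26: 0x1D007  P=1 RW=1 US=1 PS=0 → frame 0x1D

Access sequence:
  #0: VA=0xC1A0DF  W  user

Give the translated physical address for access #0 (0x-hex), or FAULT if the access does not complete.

Per-access translation:
#0 VA=0xC1A0DF (w,user):
  L0: frame=0x1A idx=6 entry=0x1B007 [P=1 RW=1 US=1 PS=0]
  L1: frame=0x1B idx=26 entry=0x1D007 [P=1 RW=1 US=1 PS=0]
  ✓ 0x1D0DF  — 2 lookups

Access #0 PA: 0x1D0DF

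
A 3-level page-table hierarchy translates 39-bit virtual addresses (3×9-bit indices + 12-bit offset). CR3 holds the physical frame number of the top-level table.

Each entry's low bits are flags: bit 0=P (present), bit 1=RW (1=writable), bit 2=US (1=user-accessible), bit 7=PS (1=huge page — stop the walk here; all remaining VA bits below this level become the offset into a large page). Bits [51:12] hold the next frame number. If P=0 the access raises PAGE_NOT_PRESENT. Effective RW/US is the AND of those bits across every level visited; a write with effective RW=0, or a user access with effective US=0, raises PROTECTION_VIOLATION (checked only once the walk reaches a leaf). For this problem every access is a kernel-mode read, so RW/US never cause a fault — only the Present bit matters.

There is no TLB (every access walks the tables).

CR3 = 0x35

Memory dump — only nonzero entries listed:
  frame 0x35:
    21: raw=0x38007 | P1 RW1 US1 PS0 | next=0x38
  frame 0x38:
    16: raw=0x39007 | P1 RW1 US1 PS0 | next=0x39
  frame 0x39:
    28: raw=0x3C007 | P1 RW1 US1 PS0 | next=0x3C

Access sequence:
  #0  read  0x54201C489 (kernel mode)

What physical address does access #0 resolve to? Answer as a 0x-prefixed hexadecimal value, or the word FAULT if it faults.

Trace:
#0 VA=0x54201C489 (r,kernel):
  L0: frame=0x35 idx=21 entry=0x38007 [P=1 RW=1 US=1 PS=0]
  L1: frame=0x38 idx=16 entry=0x39007 [P=1 RW=1 US=1 PS=0]
  L2: frame=0x39 idx=28 entry=0x3C007 [P=1 RW=1 US=1 PS=0]
  → PA=0x3C489  (3 entries read)

Access #0 PA: 0x3C489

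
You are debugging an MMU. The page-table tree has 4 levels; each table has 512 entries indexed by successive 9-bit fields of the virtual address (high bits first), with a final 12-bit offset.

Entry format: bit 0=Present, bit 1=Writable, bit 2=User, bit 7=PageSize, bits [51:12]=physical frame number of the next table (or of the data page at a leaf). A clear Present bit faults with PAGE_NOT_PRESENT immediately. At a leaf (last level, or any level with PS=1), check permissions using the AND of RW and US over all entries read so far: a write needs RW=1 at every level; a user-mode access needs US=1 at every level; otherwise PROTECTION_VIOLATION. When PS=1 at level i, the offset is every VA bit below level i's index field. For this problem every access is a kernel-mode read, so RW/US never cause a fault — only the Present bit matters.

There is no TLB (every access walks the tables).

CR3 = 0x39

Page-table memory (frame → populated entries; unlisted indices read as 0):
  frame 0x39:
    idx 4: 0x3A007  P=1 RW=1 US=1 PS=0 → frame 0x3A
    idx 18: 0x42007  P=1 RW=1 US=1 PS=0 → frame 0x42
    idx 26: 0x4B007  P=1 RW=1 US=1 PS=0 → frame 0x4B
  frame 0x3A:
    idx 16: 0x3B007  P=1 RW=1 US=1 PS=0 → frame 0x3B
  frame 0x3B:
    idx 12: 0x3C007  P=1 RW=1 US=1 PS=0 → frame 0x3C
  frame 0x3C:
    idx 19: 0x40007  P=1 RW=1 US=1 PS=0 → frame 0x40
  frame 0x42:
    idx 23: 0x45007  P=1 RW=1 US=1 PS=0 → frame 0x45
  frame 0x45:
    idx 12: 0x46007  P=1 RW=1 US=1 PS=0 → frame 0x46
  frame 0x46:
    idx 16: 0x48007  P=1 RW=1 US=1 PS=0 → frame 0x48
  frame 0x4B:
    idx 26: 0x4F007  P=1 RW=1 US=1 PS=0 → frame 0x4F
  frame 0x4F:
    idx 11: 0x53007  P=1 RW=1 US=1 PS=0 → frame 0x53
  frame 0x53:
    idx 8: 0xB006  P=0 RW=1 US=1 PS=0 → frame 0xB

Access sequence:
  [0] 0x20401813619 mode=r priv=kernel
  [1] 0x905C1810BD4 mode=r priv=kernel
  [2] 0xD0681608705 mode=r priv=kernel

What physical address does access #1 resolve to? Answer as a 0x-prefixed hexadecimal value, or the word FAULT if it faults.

Walk each access:
#0 VA=0x20401813619 (r,kernel):
  L0 @0x39[4] → 0x3A007  P=1,RW=1,US=1,PS=0
  L1 @0x3A[16] → 0x3B007  P=1,RW=1,US=1,PS=0
  L2 @0x3B[12] → 0x3C007  P=1,RW=1,US=1,PS=0
  L3 @0x3C[19] → 0x40007  P=1,RW=1,US=1,PS=0
  → PA=0x40619  (4 entries read)
#1 VA=0x905C1810BD4 (r,kernel):
  L0 @0x39[18] → 0x42007  P=1,RW=1,US=1,PS=0
  L1 @0x42[23] → 0x45007  P=1,RW=1,US=1,PS=0
  L2 @0x45[12] → 0x46007  P=1,RW=1,US=1,PS=0
  L3 @0x46[16] → 0x48007  P=1,RW=1,US=1,PS=0
  → PA=0x48BD4  (4 entries read)
#2 VA=0xD0681608705 (r,kernel):
  L0 @0x39[26] → 0x4B007  P=1,RW=1,US=1,PS=0
  L1 @0x4B[26] → 0x4F007  P=1,RW=1,US=1,PS=0
  L2 @0x4F[11] → 0x53007  P=1,RW=1,US=1,PS=0
  L3 @0x53[8] → 0xB006  P=0,RW=1,US=1,PS=0
  → PAGE_NOT_PRESENT  (4 entries read)

Access #1 PA: 0x48BD4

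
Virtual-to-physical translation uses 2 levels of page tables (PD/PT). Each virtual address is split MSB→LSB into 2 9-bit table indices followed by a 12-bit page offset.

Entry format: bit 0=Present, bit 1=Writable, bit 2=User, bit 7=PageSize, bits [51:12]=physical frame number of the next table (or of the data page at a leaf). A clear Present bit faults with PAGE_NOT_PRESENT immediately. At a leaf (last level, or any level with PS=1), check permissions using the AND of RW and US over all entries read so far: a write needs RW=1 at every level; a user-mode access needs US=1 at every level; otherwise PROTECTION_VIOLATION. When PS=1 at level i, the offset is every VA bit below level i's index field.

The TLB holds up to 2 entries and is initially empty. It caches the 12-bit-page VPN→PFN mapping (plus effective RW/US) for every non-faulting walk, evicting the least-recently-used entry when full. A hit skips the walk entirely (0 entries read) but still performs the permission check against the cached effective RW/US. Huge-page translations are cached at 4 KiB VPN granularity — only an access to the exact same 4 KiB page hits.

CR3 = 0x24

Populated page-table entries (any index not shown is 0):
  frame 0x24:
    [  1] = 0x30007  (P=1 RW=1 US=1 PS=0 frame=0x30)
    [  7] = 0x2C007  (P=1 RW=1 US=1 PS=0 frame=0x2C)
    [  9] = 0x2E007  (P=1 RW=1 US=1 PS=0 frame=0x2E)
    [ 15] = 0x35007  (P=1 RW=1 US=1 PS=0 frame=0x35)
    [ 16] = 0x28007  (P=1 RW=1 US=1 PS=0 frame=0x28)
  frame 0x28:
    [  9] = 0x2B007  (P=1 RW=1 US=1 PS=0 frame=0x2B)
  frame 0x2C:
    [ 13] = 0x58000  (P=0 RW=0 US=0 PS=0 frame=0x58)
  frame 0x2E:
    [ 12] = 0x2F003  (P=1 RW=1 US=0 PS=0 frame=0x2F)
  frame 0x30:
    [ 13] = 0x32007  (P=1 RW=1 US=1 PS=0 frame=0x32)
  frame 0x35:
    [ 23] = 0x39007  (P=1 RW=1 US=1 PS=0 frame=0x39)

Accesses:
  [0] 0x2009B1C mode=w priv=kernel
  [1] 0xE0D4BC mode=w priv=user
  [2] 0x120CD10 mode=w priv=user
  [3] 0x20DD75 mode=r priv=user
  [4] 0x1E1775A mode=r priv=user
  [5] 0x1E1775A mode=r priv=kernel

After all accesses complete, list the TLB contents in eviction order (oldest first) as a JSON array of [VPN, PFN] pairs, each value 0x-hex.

Trace:
#0 VA=0x2009B1C (w,kernel):
  [0] read 0x24 idx=16: raw=0x28007 flags P=1 W=1 U=1 S=0
  [1] read 0x28 idx=9: raw=0x2B007 flags P=1 W=1 U=1 S=0
  ⇒ phys 0x2BB1C  [2 reads]
#1 VA=0xE0D4BC (w,user):
  [0] read 0x24 idx=7: raw=0x2C007 flags P=1 W=1 U=1 S=0
  [1] read 0x2C idx=13: raw=0x58000 flags P=0 W=0 U=0 S=0
  → PAGE_NOT_PRESENT  (2 entries read)
#2 VA=0x120CD10 (w,user):
  [0] read 0x24 idx=9: raw=0x2E007 flags P=1 W=1 U=1 S=0
  [1] read 0x2E idx=12: raw=0x2F003 flags P=1 W=1 U=0 S=0
  → PROTECTION_VIOLATION  (2 entries read)
#3 VA=0x20DD75 (r,user):
  [0] read 0x24 idx=1: raw=0x30007 flags P=1 W=1 U=1 S=0
  [1] read 0x30 idx=13: raw=0x32007 flags P=1 W=1 U=1 S=0
  ⇒ phys 0x32D75  [2 reads]
#4 VA=0x1E1775A (r,user):
  [0] read 0x24 idx=15: raw=0x35007 flags P=1 W=1 U=1 S=0
  [1] read 0x35 idx=23: raw=0x39007 flags P=1 W=1 U=1 S=0
  ⇒ phys 0x3975A  [2 reads]
#5 VA=0x1E1775A (r,kernel):
  TLB hit vpn=0x1E17 → PA=0x3975A

TLB: [["0x20D", "0x32"], ["0x1E17", "0x39"]]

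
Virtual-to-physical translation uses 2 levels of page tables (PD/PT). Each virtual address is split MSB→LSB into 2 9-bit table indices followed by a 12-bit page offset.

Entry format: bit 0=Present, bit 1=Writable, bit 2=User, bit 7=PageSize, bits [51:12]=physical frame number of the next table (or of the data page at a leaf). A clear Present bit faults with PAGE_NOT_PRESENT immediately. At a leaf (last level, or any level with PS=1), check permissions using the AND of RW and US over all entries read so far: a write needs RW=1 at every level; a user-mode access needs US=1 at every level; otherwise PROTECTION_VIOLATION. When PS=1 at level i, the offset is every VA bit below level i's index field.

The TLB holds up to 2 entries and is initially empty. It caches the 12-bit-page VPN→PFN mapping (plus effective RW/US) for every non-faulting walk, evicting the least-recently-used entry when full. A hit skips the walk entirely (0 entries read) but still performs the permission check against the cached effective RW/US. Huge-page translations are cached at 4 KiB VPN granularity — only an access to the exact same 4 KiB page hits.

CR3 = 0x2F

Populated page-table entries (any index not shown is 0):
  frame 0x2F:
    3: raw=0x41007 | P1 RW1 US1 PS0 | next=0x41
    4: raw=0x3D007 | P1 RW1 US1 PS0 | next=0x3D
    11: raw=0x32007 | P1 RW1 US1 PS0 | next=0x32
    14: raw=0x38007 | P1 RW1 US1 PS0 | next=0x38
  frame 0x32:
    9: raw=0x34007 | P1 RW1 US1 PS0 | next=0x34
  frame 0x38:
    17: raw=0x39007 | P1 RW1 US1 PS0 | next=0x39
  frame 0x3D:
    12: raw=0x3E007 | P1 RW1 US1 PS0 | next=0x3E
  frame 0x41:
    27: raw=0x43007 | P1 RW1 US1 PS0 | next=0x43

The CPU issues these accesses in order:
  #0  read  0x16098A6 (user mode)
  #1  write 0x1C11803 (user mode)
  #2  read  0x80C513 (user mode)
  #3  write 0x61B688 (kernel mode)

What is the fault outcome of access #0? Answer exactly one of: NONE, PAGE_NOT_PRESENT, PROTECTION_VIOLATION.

Walk each access:
#0 VA=0x16098A6 (r,user):
  L0 @0x2F[11] → 0x32007  P=1,RW=1,US=1,PS=0
  L1 @0x32[9] → 0x34007  P=1,RW=1,US=1,PS=0
  → PA=0x348A6  (2 entries read)
#1 VA=0x1C11803 (w,user):
  L0 @0x2F[14] → 0x38007  P=1,RW=1,US=1,PS=0
  L1 @0x38[17] → 0x39007  P=1,RW=1,US=1,PS=0
  → PA=0x39803  (2 entries read)
#2 VA=0x80C513 (r,user):
  L0 @0x2F[4] → 0x3D007  P=1,RW=1,US=1,PS=0
  L1 @0x3D[12] → 0x3E007  P=1,RW=1,US=1,PS=0
  → PA=0x3E513  (2 entries read)
#3 VA=0x61B688 (w,kernel):
  L0 @0x2F[3] → 0x41007  P=1,RW=1,US=1,PS=0
  L1 @0x41[27] → 0x43007  P=1,RW=1,US=1,PS=0
  → PA=0x43688  (2 entries read)

Access #0 fault: NONE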